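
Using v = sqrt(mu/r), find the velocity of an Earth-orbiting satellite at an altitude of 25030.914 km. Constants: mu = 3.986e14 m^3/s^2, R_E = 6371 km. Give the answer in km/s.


r = R_E + alt = 6371.0 + 25030.914 = 31401.9140 km = 3.1401914e+07 m
v = sqrt(mu/r) = sqrt(3.986e14 / 3.1401914e+07) = 3562.7930 m/s = 3.5628 km/s

3.5628 km/s


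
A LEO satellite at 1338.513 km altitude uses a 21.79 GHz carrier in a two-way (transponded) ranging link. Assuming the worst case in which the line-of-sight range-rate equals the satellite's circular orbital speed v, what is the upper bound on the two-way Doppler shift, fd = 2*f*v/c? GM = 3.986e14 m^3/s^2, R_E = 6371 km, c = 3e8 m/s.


r = 7.709513e+06 m
v = sqrt(mu/r) = 7190.4352 m/s (worst-case radial velocity)
f = 21.79 GHz = 2.179e+10 Hz
fd = 2*f*v/c = 2*2.179e+10*7190.4352/3.0e+08
fd = 1.0445305e+06 Hz

1.0445e+06 Hz


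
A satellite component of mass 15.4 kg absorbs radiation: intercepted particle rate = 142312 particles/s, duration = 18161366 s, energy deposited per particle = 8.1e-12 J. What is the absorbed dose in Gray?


Total energy deposited = rate * time * E_per
  = 142312 * 18161366 * 8.1e-12 = 20.9351 J
Dose = E_total / mass = 20.9351 / 15.4
Dose = 1.3594 Gy

1.3594 Gy


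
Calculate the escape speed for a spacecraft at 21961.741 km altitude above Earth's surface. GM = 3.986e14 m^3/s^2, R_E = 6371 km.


r = 6371.0 + 21961.741 = 28332.7410 km = 2.8332741e+07 m
v_esc = sqrt(2*mu/r) = sqrt(2*3.986e14 / 2.8332741e+07)
v_esc = 5304.4377 m/s = 5.3044 km/s

5.3044 km/s


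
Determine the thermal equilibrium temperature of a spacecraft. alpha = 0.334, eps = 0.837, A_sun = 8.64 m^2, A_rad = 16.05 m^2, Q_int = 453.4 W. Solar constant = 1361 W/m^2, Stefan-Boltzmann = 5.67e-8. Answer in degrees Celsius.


Numerator = alpha*S*A_sun + Q_int = 0.334*1361*8.64 + 453.4 = 4380.9194 W
Denominator = eps*sigma*A_rad = 0.837*5.67e-8*16.05 = 7.6169929e-07 W/K^4
T^4 = 5.7515077e+09 K^4
T = 275.3883 K = 2.2383 C

2.2383 degrees Celsius


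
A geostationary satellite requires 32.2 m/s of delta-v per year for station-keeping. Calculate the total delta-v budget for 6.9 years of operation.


dV = rate * years = 32.2 * 6.9
dV = 222.1800 m/s

222.1800 m/s


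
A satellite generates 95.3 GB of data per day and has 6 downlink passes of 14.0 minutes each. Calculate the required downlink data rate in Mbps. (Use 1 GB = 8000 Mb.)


total contact time = 6 * 14.0 * 60 = 5040.0000 s
data = 95.3 GB = 762400.0000 Mb
rate = 762400.0000 / 5040.0000 = 151.2698 Mbps

151.2698 Mbps


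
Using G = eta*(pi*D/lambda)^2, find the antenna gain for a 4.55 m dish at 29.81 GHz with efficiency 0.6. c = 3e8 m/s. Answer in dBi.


lambda = c/f = 3e8 / 2.981e+10 = 0.01006374 m
G = eta*(pi*D/lambda)^2 = 0.6*(pi*4.55/0.01006374)^2
G = 1.2104733e+06 (linear)
G = 10*log10(1.2104733e+06) = 60.8296 dBi

60.8296 dBi


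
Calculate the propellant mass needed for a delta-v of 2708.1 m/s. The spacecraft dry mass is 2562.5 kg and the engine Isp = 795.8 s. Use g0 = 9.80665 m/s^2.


ve = Isp * g0 = 795.8 * 9.80665 = 7804.132070 m/s
mass ratio = exp(dv/ve) = exp(2708.1/7804.132070) = 1.41482872
m_prop = m_dry * (mr - 1) = 2562.5 * (1.41482872 - 1)
m_prop = 1062.9986 kg

1062.9986 kg


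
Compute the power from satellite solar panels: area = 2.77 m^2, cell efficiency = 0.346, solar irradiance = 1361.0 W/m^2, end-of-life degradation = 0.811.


P = area * eta * S * degradation
P = 2.77 * 0.346 * 1361.0 * 0.811
P = 1057.8762 W

1057.8762 W


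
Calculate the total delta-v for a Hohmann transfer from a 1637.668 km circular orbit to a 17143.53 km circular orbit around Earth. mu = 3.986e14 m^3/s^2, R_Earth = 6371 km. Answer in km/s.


r1 = 8008.6680 km = 8.008668e+06 m
r2 = 23514.5300 km = 2.351453e+07 m
dv1 = sqrt(mu/r1)*(sqrt(2*r2/(r1+r2)) - 1) = 1562.1467 m/s
dv2 = sqrt(mu/r2)*(1 - sqrt(2*r1/(r1+r2))) = 1182.3726 m/s
total dv = |dv1| + |dv2| = 1562.1467 + 1182.3726 = 2744.5193 m/s = 2.7445 km/s

2.7445 km/s


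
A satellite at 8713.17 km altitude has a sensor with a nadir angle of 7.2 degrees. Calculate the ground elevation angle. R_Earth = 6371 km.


r = R_E + alt = 15084.1700 km
Law of sines in the satellite / Earth-center / ground-point triangle:
  sin(nadir)/R_E = sin(90 + el)/r  =>  cos(el) = (r/R_E)*sin(nadir)
cos(el) = (15084.1700 / 6371.0000) * sin(7.2 deg) = 0.2967427
el = arccos(0.2967427) = 72.7379 deg
(Earth-central angle = 90 - nadir - el = 10.0621 deg)

72.7379 degrees


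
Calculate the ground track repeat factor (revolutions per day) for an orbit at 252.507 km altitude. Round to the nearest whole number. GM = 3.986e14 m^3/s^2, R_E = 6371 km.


r = 6.623507e+06 m
T = 2*pi*sqrt(r^3/mu) = 5364.6726 s = 89.4112 min
revs/day = 1440 / 89.4112 = 16.1054
Rounded: 16 revolutions per day

16 revolutions per day


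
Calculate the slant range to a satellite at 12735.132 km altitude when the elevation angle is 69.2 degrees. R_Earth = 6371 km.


h = 12735.132 km, el = 69.2 deg
d = -R_E*sin(el) + sqrt((R_E*sin(el))^2 + 2*R_E*h + h^2)
d = -6371.0000*sin(1.2078) + sqrt((6371.0000*0.9348257)^2 + 2*6371.0000*12735.132 + 12735.132^2)
d = 13015.9384 km

13015.9384 km


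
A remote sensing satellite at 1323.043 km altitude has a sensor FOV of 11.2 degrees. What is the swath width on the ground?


FOV = 11.2 deg = 0.1954769 rad
swath = 2 * alt * tan(FOV/2) = 2 * 1323.043 * tan(0.09773844)
swath = 2 * 1323.043 * 0.09805086
swath = 259.4510 km

259.4510 km


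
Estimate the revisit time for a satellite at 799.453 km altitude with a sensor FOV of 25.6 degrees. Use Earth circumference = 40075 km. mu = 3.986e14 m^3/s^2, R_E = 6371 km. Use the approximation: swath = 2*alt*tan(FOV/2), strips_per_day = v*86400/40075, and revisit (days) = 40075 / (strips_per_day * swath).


swath = 2*799.453*tan(0.2234021) = 363.2625 km
v = sqrt(mu/r) = 7455.8189 m/s = 7.4558 km/s
strips/day = v*86400/40075 = 7.4558*86400/40075 = 16.0744
coverage/day = strips * swath = 16.0744 * 363.2625 = 5839.2379 km
revisit = 40075 / 5839.2379 = 6.8631 days

6.8631 days


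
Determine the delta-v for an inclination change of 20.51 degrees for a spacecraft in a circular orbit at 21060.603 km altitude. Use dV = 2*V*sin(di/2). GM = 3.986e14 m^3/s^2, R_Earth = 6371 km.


r = 27431.6030 km = 2.7431603e+07 m
V = sqrt(mu/r) = 3811.9136 m/s
di = 20.51 deg = 0.357967 rad
dV = 2*V*sin(di/2) = 2*3811.9136*sin(0.1789835)
dV = 1357.2655 m/s = 1.3573 km/s

1.3573 km/s


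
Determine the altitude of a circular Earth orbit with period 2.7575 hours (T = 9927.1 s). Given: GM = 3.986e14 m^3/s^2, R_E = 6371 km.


T = 9927.1 s
r = (mu*T^2/(4*pi^2))^(1/3) = (3.986e14 * 9927.1^2 / (4*pi^2))^(1/3)
r = 9.9832999e+06 m = 9983.2999 km
alt = r - R_E = 9983.2999 - 6371 = 3612.2999 km

3612.2999 km


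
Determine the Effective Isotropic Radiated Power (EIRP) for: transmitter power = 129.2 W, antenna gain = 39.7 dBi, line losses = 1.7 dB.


Pt = 129.2 W = 21.1126 dBW
EIRP = Pt_dBW + Gt - losses = 21.1126 + 39.7 - 1.7 = 59.1126 dBW

59.1126 dBW


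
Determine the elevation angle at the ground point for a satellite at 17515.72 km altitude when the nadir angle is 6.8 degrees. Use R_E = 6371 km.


r = R_E + alt = 23886.7200 km
Law of sines in the satellite / Earth-center / ground-point triangle:
  sin(nadir)/R_E = sin(90 + el)/r  =>  cos(el) = (r/R_E)*sin(nadir)
cos(el) = (23886.7200 / 6371.0000) * sin(6.8 deg) = 0.4439307
el = arccos(0.4439307) = 63.6451 deg
(Earth-central angle = 90 - nadir - el = 19.5549 deg)

63.6451 degrees


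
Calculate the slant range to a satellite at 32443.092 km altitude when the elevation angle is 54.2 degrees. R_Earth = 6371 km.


h = 32443.092 km, el = 54.2 deg
d = -R_E*sin(el) + sqrt((R_E*sin(el))^2 + 2*R_E*h + h^2)
d = -6371.0000*sin(0.9459685) + sqrt((6371.0000*0.8110638)^2 + 2*6371.0000*32443.092 + 32443.092^2)
d = 33467.4760 km

33467.4760 km


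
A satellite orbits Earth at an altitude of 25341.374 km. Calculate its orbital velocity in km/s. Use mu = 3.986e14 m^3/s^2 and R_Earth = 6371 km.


r = R_E + alt = 6371.0 + 25341.374 = 31712.3740 km = 3.1712374e+07 m
v = sqrt(mu/r) = sqrt(3.986e14 / 3.1712374e+07) = 3545.3104 m/s = 3.5453 km/s

3.5453 km/s


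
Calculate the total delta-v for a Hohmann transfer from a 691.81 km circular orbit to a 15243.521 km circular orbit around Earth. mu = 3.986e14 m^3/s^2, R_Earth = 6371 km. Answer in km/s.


r1 = 7062.8100 km = 7.06281e+06 m
r2 = 21614.5210 km = 2.1614521e+07 m
dv1 = sqrt(mu/r1)*(sqrt(2*r2/(r1+r2)) - 1) = 1711.1342 m/s
dv2 = sqrt(mu/r2)*(1 - sqrt(2*r1/(r1+r2))) = 1280.4245 m/s
total dv = |dv1| + |dv2| = 1711.1342 + 1280.4245 = 2991.5587 m/s = 2.9916 km/s

2.9916 km/s


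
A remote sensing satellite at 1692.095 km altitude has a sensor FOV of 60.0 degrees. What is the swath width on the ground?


FOV = 60.0 deg = 1.0472 rad
swath = 2 * alt * tan(FOV/2) = 2 * 1692.095 * tan(0.5235988)
swath = 2 * 1692.095 * 0.5773503
swath = 1953.8630 km

1953.8630 km


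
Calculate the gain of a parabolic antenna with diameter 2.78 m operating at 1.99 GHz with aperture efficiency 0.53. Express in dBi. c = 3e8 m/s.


lambda = c/f = 3e8 / 1.99e+09 = 0.1507538 m
G = eta*(pi*D/lambda)^2 = 0.53*(pi*2.78/0.1507538)^2
G = 1778.8071 (linear)
G = 10*log10(1778.8071) = 32.5013 dBi

32.5013 dBi


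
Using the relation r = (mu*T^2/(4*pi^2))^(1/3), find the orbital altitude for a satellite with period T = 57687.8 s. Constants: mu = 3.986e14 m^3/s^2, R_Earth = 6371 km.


T = 57687.8 s
r = (mu*T^2/(4*pi^2))^(1/3) = (3.986e14 * 57687.8^2 / (4*pi^2))^(1/3)
r = 3.2268727e+07 m = 32268.7273 km
alt = r - R_E = 32268.7273 - 6371 = 25897.7273 km

25897.7273 km


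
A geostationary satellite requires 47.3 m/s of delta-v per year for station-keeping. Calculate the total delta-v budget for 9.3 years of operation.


dV = rate * years = 47.3 * 9.3
dV = 439.8900 m/s

439.8900 m/s


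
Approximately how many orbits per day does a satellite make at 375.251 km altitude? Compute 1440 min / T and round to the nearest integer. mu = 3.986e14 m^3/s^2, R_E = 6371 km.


r = 6.746251e+06 m
T = 2*pi*sqrt(r^3/mu) = 5514.4851 s = 91.9081 min
revs/day = 1440 / 91.9081 = 15.6678
Rounded: 16 revolutions per day

16 revolutions per day


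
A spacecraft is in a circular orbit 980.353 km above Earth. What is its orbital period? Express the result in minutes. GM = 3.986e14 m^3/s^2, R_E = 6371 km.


r = 7351.3530 km = 7.351353e+06 m
T = 2*pi*sqrt(r^3/mu) = 2*pi*sqrt(3.9728469e+20 / 3.986e14)
T = 6272.8101 s = 104.5468 min

104.5468 minutes


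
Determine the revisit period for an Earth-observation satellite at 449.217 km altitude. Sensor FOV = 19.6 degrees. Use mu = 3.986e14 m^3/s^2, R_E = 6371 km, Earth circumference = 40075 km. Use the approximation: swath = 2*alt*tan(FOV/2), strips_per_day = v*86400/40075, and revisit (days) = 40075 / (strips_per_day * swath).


swath = 2*449.217*tan(0.1710423) = 155.1865 km
v = sqrt(mu/r) = 7644.8602 m/s = 7.6449 km/s
strips/day = v*86400/40075 = 7.6449*86400/40075 = 16.4820
coverage/day = strips * swath = 16.4820 * 155.1865 = 2557.7830 km
revisit = 40075 / 2557.7830 = 15.6679 days

15.6679 days


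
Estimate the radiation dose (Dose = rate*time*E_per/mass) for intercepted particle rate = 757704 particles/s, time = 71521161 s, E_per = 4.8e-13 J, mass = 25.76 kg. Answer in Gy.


Total energy deposited = rate * time * E_per
  = 757704 * 71521161 * 4.8e-13 = 26.0121 J
Dose = E_total / mass = 26.0121 / 25.76
Dose = 1.0098 Gy

1.0098 Gy


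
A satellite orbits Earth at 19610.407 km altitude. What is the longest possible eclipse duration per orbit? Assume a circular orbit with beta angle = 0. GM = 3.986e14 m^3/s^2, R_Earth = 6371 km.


r = 25981.4070 km
T = 694.6307 min
Eclipse fraction = arcsin(R_E/r)/pi = arcsin(6371.0000/25981.4070)/pi
= arcsin(0.2452138)/pi = 0.07885817
Eclipse duration = 0.07885817 * 694.6307 = 54.7773 min

54.7773 minutes


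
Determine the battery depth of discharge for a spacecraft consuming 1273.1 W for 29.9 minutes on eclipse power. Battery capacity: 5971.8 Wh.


E_used = P * t / 60 = 1273.1 * 29.9 / 60 = 634.4282 Wh
DOD = E_used / E_total * 100 = 634.4282 / 5971.8 * 100
DOD = 10.6237 %

10.6237 %


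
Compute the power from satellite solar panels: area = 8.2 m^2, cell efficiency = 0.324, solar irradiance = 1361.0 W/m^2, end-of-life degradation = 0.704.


P = area * eta * S * degradation
P = 8.2 * 0.324 * 1361.0 * 0.704
P = 2545.5970 W

2545.5970 W


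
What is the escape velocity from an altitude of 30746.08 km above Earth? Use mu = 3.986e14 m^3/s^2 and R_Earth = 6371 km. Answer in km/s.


r = 6371.0 + 30746.08 = 37117.0800 km = 3.711708e+07 m
v_esc = sqrt(2*mu/r) = sqrt(2*3.986e14 / 3.711708e+07)
v_esc = 4634.4344 m/s = 4.6344 km/s

4.6344 km/s


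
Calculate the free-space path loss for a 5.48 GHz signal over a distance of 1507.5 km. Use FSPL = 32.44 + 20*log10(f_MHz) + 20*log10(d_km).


f = 5.48 GHz = 5480.0000 MHz
d = 1507.5 km
FSPL = 32.44 + 20*log10(5480.0000) + 20*log10(1507.5)
FSPL = 32.44 + 74.7756 + 63.5651
FSPL = 170.7808 dB

170.7808 dB


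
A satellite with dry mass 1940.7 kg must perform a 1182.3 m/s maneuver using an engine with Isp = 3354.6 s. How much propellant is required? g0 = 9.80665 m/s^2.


ve = Isp * g0 = 3354.6 * 9.80665 = 32897.388090 m/s
mass ratio = exp(dv/ve) = exp(1182.3/32897.388090) = 1.03659264
m_prop = m_dry * (mr - 1) = 1940.7 * (1.03659264 - 1)
m_prop = 71.0153 kg

71.0153 kg


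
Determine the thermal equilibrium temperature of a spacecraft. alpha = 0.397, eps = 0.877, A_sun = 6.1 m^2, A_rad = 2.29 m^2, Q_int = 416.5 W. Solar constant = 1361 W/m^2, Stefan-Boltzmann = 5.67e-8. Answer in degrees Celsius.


Numerator = alpha*S*A_sun + Q_int = 0.397*1361*6.1 + 416.5 = 3712.4337 W
Denominator = eps*sigma*A_rad = 0.877*5.67e-8*2.29 = 1.1387231e-07 W/K^4
T^4 = 3.2601724e+10 K^4
T = 424.9229 K = 151.7729 C

151.7729 degrees Celsius


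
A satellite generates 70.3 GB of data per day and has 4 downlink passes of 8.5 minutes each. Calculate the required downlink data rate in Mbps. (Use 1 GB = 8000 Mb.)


total contact time = 4 * 8.5 * 60 = 2040.0000 s
data = 70.3 GB = 562400.0000 Mb
rate = 562400.0000 / 2040.0000 = 275.6863 Mbps

275.6863 Mbps


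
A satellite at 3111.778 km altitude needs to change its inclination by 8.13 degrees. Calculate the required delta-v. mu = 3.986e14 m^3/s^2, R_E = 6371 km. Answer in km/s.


r = 9482.7780 km = 9.482778e+06 m
V = sqrt(mu/r) = 6483.3707 m/s
di = 8.13 deg = 0.1418953 rad
dV = 2*V*sin(di/2) = 2*6483.3707*sin(0.07094763)
dV = 919.1880 m/s = 0.919188 km/s

0.9192 km/s


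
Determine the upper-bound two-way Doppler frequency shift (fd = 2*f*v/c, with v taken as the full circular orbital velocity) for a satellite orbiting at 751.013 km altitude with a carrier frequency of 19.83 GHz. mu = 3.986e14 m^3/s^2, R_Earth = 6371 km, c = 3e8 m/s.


r = 7.122013e+06 m
v = sqrt(mu/r) = 7481.1311 m/s (worst-case radial velocity)
f = 19.83 GHz = 1.983e+10 Hz
fd = 2*f*v/c = 2*1.983e+10*7481.1311/3.0e+08
fd = 989005.5331 Hz

989005.5331 Hz


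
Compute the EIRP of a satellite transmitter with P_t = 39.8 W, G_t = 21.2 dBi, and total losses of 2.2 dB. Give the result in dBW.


Pt = 39.8 W = 15.9988 dBW
EIRP = Pt_dBW + Gt - losses = 15.9988 + 21.2 - 2.2 = 34.9988 dBW

34.9988 dBW


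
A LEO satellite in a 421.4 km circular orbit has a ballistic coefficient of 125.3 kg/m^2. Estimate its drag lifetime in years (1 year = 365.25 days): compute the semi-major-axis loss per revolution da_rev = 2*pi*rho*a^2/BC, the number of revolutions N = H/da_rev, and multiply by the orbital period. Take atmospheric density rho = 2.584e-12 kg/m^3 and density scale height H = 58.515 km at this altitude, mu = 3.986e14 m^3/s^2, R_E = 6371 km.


a = R_E + alt = 6792.4000 km = 6.7924e+06 m
da_rev = 2*pi*rho*a^2/BC = 2*pi*2.584e-12*(6.7924e+06)^2/125.3 = 5.978164 m per revolution
N = H/da_rev = 58515.0000 m / 5.978164 m = 9788.1225 revolutions
P = 2*pi*sqrt(a^3/mu) = 5571.1660 s
lifetime = N*P = 9788.1225 * 5571.1660 = 5.4531256e+07 s = 631.1488 days
years = 631.1488 / 365.25 = 1.7280 years

1.7280 years


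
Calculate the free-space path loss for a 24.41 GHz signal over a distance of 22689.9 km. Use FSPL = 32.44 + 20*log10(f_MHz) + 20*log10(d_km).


f = 24.41 GHz = 24410.0000 MHz
d = 22689.9 km
FSPL = 32.44 + 20*log10(24410.0000) + 20*log10(22689.9)
FSPL = 32.44 + 87.7514 + 87.1167
FSPL = 207.3080 dB

207.3080 dB


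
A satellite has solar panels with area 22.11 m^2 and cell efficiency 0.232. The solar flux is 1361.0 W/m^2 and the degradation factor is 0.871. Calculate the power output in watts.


P = area * eta * S * degradation
P = 22.11 * 0.232 * 1361.0 * 0.871
P = 6080.6920 W

6080.6920 W


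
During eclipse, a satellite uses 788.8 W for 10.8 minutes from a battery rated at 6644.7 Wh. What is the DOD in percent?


E_used = P * t / 60 = 788.8 * 10.8 / 60 = 141.9840 Wh
DOD = E_used / E_total * 100 = 141.9840 / 6644.7 * 100
DOD = 2.1368 %

2.1368 %


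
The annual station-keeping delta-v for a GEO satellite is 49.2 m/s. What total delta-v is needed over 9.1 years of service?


dV = rate * years = 49.2 * 9.1
dV = 447.7200 m/s

447.7200 m/s


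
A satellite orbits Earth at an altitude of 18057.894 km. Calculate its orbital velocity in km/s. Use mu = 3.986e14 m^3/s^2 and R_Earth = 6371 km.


r = R_E + alt = 6371.0 + 18057.894 = 24428.8940 km = 2.4428894e+07 m
v = sqrt(mu/r) = sqrt(3.986e14 / 2.4428894e+07) = 4039.3989 m/s = 4.0394 km/s

4.0394 km/s


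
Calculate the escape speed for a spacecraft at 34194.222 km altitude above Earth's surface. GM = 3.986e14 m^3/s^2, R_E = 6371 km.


r = 6371.0 + 34194.222 = 40565.2220 km = 4.0565222e+07 m
v_esc = sqrt(2*mu/r) = sqrt(2*3.986e14 / 4.0565222e+07)
v_esc = 4433.0917 m/s = 4.4331 km/s

4.4331 km/s


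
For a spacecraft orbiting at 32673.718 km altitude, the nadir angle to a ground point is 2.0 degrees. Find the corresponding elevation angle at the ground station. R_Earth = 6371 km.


r = R_E + alt = 39044.7180 km
Law of sines in the satellite / Earth-center / ground-point triangle:
  sin(nadir)/R_E = sin(90 + el)/r  =>  cos(el) = (r/R_E)*sin(nadir)
cos(el) = (39044.7180 / 6371.0000) * sin(2.0 deg) = 0.2138818
el = arccos(0.2138818) = 77.6501 deg
(Earth-central angle = 90 - nadir - el = 10.3499 deg)

77.6501 degrees


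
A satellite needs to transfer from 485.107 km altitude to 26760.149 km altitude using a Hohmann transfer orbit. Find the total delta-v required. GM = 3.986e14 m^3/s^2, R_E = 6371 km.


r1 = 6856.1070 km = 6.856107e+06 m
r2 = 33131.1490 km = 3.3131149e+07 m
dv1 = sqrt(mu/r1)*(sqrt(2*r2/(r1+r2)) - 1) = 2190.4466 m/s
dv2 = sqrt(mu/r2)*(1 - sqrt(2*r1/(r1+r2))) = 1437.4130 m/s
total dv = |dv1| + |dv2| = 2190.4466 + 1437.4130 = 3627.8595 m/s = 3.6279 km/s

3.6279 km/s


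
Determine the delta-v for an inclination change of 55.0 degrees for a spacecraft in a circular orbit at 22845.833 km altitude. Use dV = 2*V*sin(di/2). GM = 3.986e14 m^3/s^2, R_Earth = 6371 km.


r = 29216.8330 km = 2.9216833e+07 m
V = sqrt(mu/r) = 3693.6189 m/s
di = 55.0 deg = 0.9599311 rad
dV = 2*V*sin(di/2) = 2*3693.6189*sin(0.4799655)
dV = 3411.0468 m/s = 3.4110 km/s

3.4110 km/s


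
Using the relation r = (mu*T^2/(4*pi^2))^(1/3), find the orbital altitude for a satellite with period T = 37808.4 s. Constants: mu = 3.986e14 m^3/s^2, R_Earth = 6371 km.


T = 37808.4 s
r = (mu*T^2/(4*pi^2))^(1/3) = (3.986e14 * 37808.4^2 / (4*pi^2))^(1/3)
r = 2.4347332e+07 m = 24347.3324 km
alt = r - R_E = 24347.3324 - 6371 = 17976.3324 km

17976.3324 km


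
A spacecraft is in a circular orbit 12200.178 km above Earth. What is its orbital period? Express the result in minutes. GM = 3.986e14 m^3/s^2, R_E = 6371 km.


r = 18571.1780 km = 1.8571178e+07 m
T = 2*pi*sqrt(r^3/mu) = 2*pi*sqrt(6.4049886e+21 / 3.986e14)
T = 25186.6496 s = 419.7775 min

419.7775 minutes


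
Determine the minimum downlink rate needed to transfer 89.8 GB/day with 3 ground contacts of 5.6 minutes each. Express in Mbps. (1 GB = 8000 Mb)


total contact time = 3 * 5.6 * 60 = 1008.0000 s
data = 89.8 GB = 718400.0000 Mb
rate = 718400.0000 / 1008.0000 = 712.6984 Mbps

712.6984 Mbps


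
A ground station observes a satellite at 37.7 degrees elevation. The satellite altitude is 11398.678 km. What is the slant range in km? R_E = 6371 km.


h = 11398.678 km, el = 37.7 deg
d = -R_E*sin(el) + sqrt((R_E*sin(el))^2 + 2*R_E*h + h^2)
d = -6371.0000*sin(0.6579891) + sqrt((6371.0000*0.611527)^2 + 2*6371.0000*11398.678 + 11398.678^2)
d = 13143.6482 km

13143.6482 km


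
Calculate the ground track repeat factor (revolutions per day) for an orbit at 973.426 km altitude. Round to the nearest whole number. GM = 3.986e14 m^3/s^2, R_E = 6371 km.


r = 7.344426e+06 m
T = 2*pi*sqrt(r^3/mu) = 6263.9461 s = 104.3991 min
revs/day = 1440 / 104.3991 = 13.7932
Rounded: 14 revolutions per day

14 revolutions per day


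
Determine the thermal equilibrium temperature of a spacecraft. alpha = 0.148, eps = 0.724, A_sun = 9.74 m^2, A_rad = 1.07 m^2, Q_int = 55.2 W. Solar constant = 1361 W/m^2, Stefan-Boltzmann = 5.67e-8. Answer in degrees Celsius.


Numerator = alpha*S*A_sun + Q_int = 0.148*1361*9.74 + 55.2 = 2017.1087 W
Denominator = eps*sigma*A_rad = 0.724*5.67e-8*1.07 = 4.3924356e-08 W/K^4
T^4 = 4.5922329e+10 K^4
T = 462.9200 K = 189.7700 C

189.7700 degrees Celsius


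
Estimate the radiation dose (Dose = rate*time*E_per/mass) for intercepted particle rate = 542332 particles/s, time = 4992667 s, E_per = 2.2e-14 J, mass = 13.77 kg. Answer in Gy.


Total energy deposited = rate * time * E_per
  = 542332 * 4992667 * 2.2e-14 = 0.05956903 J
Dose = E_total / mass = 0.05956903 / 13.77
Dose = 0.004326001 Gy

0.0043 Gy


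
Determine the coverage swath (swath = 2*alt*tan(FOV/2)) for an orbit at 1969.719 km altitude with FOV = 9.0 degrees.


FOV = 9.0 deg = 0.1570796 rad
swath = 2 * alt * tan(FOV/2) = 2 * 1969.719 * tan(0.07853982)
swath = 2 * 1969.719 * 0.07870171
swath = 310.0405 km

310.0405 km


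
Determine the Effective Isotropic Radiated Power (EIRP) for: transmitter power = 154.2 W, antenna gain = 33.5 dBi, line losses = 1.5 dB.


Pt = 154.2 W = 21.8808 dBW
EIRP = Pt_dBW + Gt - losses = 21.8808 + 33.5 - 1.5 = 53.8808 dBW

53.8808 dBW


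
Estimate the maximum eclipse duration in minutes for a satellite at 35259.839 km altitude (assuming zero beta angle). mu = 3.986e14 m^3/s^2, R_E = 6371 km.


r = 41630.8390 km
T = 1408.9083 min
Eclipse fraction = arcsin(R_E/r)/pi = arcsin(6371.0000/41630.8390)/pi
= arcsin(0.1530356)/pi = 0.04890491
Eclipse duration = 0.04890491 * 1408.9083 = 68.9025 min

68.9025 minutes


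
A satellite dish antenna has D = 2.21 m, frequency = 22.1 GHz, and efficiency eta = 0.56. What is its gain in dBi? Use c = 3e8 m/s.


lambda = c/f = 3e8 / 2.21e+10 = 0.01357466 m
G = eta*(pi*D/lambda)^2 = 0.56*(pi*2.21/0.01357466)^2
G = 146492.1516 (linear)
G = 10*log10(146492.1516) = 51.6581 dBi

51.6581 dBi


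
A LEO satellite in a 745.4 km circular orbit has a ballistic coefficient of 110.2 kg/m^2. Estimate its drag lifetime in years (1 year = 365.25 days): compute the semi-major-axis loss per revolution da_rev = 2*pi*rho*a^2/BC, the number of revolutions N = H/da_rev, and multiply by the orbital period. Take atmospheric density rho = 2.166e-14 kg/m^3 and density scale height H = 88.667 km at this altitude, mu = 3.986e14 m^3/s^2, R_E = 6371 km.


a = R_E + alt = 7116.4000 km = 7.1164e+06 m
da_rev = 2*pi*rho*a^2/BC = 2*pi*2.166e-14*(7.1164e+06)^2/110.2 = 0.0625428155 m per revolution
N = H/da_rev = 88667.0000 m / 0.0625428155 m = 1.4177008e+06 revolutions
P = 2*pi*sqrt(a^3/mu) = 5974.5025 s
lifetime = N*P = 1.4177008e+06 * 5974.5025 = 8.470057e+09 s = 98033.0674 days
years = 98033.0674 / 365.25 = 268.3999 years

268.3999 years


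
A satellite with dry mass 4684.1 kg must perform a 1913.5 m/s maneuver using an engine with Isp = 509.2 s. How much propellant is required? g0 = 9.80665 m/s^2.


ve = Isp * g0 = 509.2 * 9.80665 = 4993.546180 m/s
mass ratio = exp(dv/ve) = exp(1913.5/4993.546180) = 1.46696349
m_prop = m_dry * (mr - 1) = 4684.1 * (1.46696349 - 1)
m_prop = 2187.3037 kg

2187.3037 kg


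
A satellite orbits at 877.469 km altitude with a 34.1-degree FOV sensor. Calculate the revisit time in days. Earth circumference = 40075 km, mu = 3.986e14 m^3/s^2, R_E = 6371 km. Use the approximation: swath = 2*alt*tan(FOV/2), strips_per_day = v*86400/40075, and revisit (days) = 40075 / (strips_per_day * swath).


swath = 2*877.469*tan(0.2975786) = 538.2135 km
v = sqrt(mu/r) = 7415.5865 m/s = 7.4156 km/s
strips/day = v*86400/40075 = 7.4156*86400/40075 = 15.9877
coverage/day = strips * swath = 15.9877 * 538.2135 = 8604.7899 km
revisit = 40075 / 8604.7899 = 4.6573 days

4.6573 days


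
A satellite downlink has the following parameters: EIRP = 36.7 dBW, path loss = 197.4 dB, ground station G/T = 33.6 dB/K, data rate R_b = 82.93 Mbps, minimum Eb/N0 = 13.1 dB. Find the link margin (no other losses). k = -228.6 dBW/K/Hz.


C/N0 = EIRP - FSPL + G/T - k = 36.7 - 197.4 + 33.6 - (-228.6)
C/N0 = 101.5000 dB-Hz
R_b = 82.93 Mbps = 8.293e+07 bps -> 10*log10(R_b) = 79.1871 dB-Hz
Eb/N0 = C/N0 - 10*log10(R_b) = 101.5000 - 79.1871 = 22.3129 dB
Margin = Eb/N0 - Eb/N0_req = 22.3129 - 13.1 = 9.2129 dB (link closes)

9.2129 dB


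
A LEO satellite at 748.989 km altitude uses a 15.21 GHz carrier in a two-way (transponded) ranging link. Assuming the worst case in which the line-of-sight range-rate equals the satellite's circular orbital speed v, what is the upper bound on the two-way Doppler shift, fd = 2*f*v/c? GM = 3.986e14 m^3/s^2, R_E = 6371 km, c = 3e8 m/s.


r = 7.119989e+06 m
v = sqrt(mu/r) = 7482.1944 m/s (worst-case radial velocity)
f = 15.21 GHz = 1.521e+10 Hz
fd = 2*f*v/c = 2*1.521e+10*7482.1944/3.0e+08
fd = 758694.5089 Hz

758694.5089 Hz


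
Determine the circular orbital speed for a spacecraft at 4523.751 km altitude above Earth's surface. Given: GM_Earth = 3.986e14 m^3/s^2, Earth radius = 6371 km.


r = R_E + alt = 6371.0 + 4523.751 = 10894.7510 km = 1.0894751e+07 m
v = sqrt(mu/r) = sqrt(3.986e14 / 1.0894751e+07) = 6048.6714 m/s = 6.0487 km/s

6.0487 km/s


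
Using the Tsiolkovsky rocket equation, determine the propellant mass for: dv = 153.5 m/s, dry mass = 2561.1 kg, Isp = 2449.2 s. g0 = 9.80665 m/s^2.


ve = Isp * g0 = 2449.2 * 9.80665 = 24018.447180 m/s
mass ratio = exp(dv/ve) = exp(153.5/24018.447180) = 1.00641139
m_prop = m_dry * (mr - 1) = 2561.1 * (1.00641139 - 1)
m_prop = 16.4202 kg

16.4202 kg


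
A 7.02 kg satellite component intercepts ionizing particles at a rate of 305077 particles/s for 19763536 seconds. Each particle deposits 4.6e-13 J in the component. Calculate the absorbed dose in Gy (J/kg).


Total energy deposited = rate * time * E_per
  = 305077 * 19763536 * 4.6e-13 = 2.7735 J
Dose = E_total / mass = 2.7735 / 7.02
Dose = 0.3950889 Gy

0.3951 Gy


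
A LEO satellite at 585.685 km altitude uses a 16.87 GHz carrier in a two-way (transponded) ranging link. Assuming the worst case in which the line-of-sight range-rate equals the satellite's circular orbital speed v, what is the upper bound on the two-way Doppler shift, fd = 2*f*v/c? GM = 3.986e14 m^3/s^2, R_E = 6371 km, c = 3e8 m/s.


r = 6.956685e+06 m
v = sqrt(mu/r) = 7569.5050 m/s (worst-case radial velocity)
f = 16.87 GHz = 1.687e+10 Hz
fd = 2*f*v/c = 2*1.687e+10*7569.5050/3.0e+08
fd = 851316.9909 Hz

851316.9909 Hz


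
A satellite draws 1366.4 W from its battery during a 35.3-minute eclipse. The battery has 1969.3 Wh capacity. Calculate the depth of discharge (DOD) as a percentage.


E_used = P * t / 60 = 1366.4 * 35.3 / 60 = 803.8987 Wh
DOD = E_used / E_total * 100 = 803.8987 / 1969.3 * 100
DOD = 40.8215 %

40.8215 %


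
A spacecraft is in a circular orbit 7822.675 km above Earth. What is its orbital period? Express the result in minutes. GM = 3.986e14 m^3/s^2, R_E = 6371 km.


r = 14193.6750 km = 1.4193675e+07 m
T = 2*pi*sqrt(r^3/mu) = 2*pi*sqrt(2.8594636e+21 / 3.986e14)
T = 16828.8138 s = 280.4802 min

280.4802 minutes


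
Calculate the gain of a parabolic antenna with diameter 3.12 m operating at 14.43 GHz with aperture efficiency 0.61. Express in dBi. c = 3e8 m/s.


lambda = c/f = 3e8 / 1.443e+10 = 0.02079002 m
G = eta*(pi*D/lambda)^2 = 0.61*(pi*3.12/0.02079002)^2
G = 135590.3935 (linear)
G = 10*log10(135590.3935) = 51.3223 dBi

51.3223 dBi


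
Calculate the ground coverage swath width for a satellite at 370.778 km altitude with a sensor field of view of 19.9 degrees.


FOV = 19.9 deg = 0.3473205 rad
swath = 2 * alt * tan(FOV/2) = 2 * 370.778 * tan(0.1736603)
swath = 2 * 370.778 * 0.1754273
swath = 130.0892 km

130.0892 km


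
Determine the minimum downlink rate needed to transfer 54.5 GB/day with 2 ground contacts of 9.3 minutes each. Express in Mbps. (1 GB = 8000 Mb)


total contact time = 2 * 9.3 * 60 = 1116.0000 s
data = 54.5 GB = 436000.0000 Mb
rate = 436000.0000 / 1116.0000 = 390.6810 Mbps

390.6810 Mbps


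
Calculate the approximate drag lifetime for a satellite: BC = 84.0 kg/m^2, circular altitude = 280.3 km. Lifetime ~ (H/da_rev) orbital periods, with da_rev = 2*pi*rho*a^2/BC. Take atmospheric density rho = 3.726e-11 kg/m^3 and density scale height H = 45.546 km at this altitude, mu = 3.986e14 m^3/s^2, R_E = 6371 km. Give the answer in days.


a = R_E + alt = 6651.3000 km = 6.6513e+06 m
da_rev = 2*pi*rho*a^2/BC = 2*pi*3.726e-11*(6.6513e+06)^2/84.0 = 123.298135 m per revolution
N = H/da_rev = 45546.0000 m / 123.298135 m = 369.3973 revolutions
P = 2*pi*sqrt(a^3/mu) = 5398.4742 s
lifetime = N*P = 369.3973 * 5398.4742 = 1.9941819e+06 s = 23.0808 days

23.0808 days


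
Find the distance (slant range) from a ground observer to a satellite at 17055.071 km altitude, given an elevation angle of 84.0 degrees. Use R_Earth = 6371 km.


h = 17055.071 km, el = 84.0 deg
d = -R_E*sin(el) + sqrt((R_E*sin(el))^2 + 2*R_E*h + h^2)
d = -6371.0000*sin(1.4661) + sqrt((6371.0000*0.9945219)^2 + 2*6371.0000*17055.071 + 17055.071^2)
d = 17080.5043 km

17080.5043 km


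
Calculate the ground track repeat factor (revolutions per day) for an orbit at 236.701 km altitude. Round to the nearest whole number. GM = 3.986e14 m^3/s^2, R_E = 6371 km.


r = 6.607701e+06 m
T = 2*pi*sqrt(r^3/mu) = 5345.4811 s = 89.0914 min
revs/day = 1440 / 89.0914 = 16.1632
Rounded: 16 revolutions per day

16 revolutions per day


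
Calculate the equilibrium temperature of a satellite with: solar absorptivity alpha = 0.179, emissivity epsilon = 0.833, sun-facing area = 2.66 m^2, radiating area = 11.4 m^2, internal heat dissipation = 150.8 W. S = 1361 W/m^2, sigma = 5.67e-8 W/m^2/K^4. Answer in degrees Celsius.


Numerator = alpha*S*A_sun + Q_int = 0.179*1361*2.66 + 150.8 = 798.8265 W
Denominator = eps*sigma*A_rad = 0.833*5.67e-8*11.4 = 5.3843454e-07 W/K^4
T^4 = 1.4836094e+09 K^4
T = 196.2591 K = -76.8909 C

-76.8909 degrees Celsius


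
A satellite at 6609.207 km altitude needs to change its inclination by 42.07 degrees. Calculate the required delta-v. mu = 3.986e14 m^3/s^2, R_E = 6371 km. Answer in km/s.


r = 12980.2070 km = 1.2980207e+07 m
V = sqrt(mu/r) = 5541.5064 m/s
di = 42.07 deg = 0.73426 rad
dV = 2*V*sin(di/2) = 2*5541.5064*sin(0.36713)
dV = 3978.1164 m/s = 3.9781 km/s

3.9781 km/s


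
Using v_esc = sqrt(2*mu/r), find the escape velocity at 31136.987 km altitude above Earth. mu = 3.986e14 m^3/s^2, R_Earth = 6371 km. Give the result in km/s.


r = 6371.0 + 31136.987 = 37507.9870 km = 3.7507987e+07 m
v_esc = sqrt(2*mu/r) = sqrt(2*3.986e14 / 3.7507987e+07)
v_esc = 4610.2212 m/s = 4.6102 km/s

4.6102 km/s


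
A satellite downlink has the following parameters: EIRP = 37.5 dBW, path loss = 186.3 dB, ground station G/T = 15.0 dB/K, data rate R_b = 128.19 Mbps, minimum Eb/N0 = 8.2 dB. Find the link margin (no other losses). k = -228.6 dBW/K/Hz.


C/N0 = EIRP - FSPL + G/T - k = 37.5 - 186.3 + 15.0 - (-228.6)
C/N0 = 94.8000 dB-Hz
R_b = 128.19 Mbps = 1.2819e+08 bps -> 10*log10(R_b) = 81.0785 dB-Hz
Eb/N0 = C/N0 - 10*log10(R_b) = 94.8000 - 81.0785 = 13.7215 dB
Margin = Eb/N0 - Eb/N0_req = 13.7215 - 8.2 = 5.5215 dB (link closes)

5.5215 dB


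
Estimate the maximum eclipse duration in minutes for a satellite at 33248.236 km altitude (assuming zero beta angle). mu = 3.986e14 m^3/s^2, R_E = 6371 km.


r = 39619.2360 km
T = 1308.0342 min
Eclipse fraction = arcsin(R_E/r)/pi = arcsin(6371.0000/39619.2360)/pi
= arcsin(0.1608057)/pi = 0.05140926
Eclipse duration = 0.05140926 * 1308.0342 = 67.2451 min

67.2451 minutes


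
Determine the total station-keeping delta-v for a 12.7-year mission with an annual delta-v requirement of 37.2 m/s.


dV = rate * years = 37.2 * 12.7
dV = 472.4400 m/s

472.4400 m/s


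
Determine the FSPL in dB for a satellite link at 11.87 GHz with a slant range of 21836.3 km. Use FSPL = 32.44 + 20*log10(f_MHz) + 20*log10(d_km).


f = 11.87 GHz = 11870.0000 MHz
d = 21836.3 km
FSPL = 32.44 + 20*log10(11870.0000) + 20*log10(21836.3)
FSPL = 32.44 + 81.4890 + 86.7836
FSPL = 200.7126 dB

200.7126 dB


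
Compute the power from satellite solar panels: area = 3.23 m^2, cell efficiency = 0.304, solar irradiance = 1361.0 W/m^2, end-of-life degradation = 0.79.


P = area * eta * S * degradation
P = 3.23 * 0.304 * 1361.0 * 0.79
P = 1055.7506 W

1055.7506 W


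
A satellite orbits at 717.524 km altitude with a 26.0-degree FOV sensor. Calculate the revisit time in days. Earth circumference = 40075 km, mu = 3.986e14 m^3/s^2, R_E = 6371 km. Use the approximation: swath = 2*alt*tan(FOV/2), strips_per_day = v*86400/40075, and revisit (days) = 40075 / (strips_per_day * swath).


swath = 2*717.524*tan(0.2268928) = 331.3069 km
v = sqrt(mu/r) = 7498.7822 m/s = 7.4988 km/s
strips/day = v*86400/40075 = 7.4988*86400/40075 = 16.1671
coverage/day = strips * swath = 16.1671 * 331.3069 = 5356.2579 km
revisit = 40075 / 5356.2579 = 7.4819 days

7.4819 days


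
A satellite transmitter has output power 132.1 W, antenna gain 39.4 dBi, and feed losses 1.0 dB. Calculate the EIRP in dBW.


Pt = 132.1 W = 21.2090 dBW
EIRP = Pt_dBW + Gt - losses = 21.2090 + 39.4 - 1.0 = 59.6090 dBW

59.6090 dBW


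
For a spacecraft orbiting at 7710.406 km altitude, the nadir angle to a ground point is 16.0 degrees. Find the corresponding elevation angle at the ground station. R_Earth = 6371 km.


r = R_E + alt = 14081.4060 km
Law of sines in the satellite / Earth-center / ground-point triangle:
  sin(nadir)/R_E = sin(90 + el)/r  =>  cos(el) = (r/R_E)*sin(nadir)
cos(el) = (14081.4060 / 6371.0000) * sin(16.0 deg) = 0.6092233
el = arccos(0.6092233) = 52.4666 deg
(Earth-central angle = 90 - nadir - el = 21.5334 deg)

52.4666 degrees


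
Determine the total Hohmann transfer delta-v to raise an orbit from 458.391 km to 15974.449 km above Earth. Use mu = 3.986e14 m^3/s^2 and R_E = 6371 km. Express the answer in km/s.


r1 = 6829.3910 km = 6.829391e+06 m
r2 = 22345.4490 km = 2.2345449e+07 m
dv1 = sqrt(mu/r1)*(sqrt(2*r2/(r1+r2)) - 1) = 1815.7426 m/s
dv2 = sqrt(mu/r2)*(1 - sqrt(2*r1/(r1+r2))) = 1333.6620 m/s
total dv = |dv1| + |dv2| = 1815.7426 + 1333.6620 = 3149.4046 m/s = 3.1494 km/s

3.1494 km/s


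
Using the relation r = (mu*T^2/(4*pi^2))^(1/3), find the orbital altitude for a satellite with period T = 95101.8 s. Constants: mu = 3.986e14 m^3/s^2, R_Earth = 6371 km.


T = 95101.8 s
r = (mu*T^2/(4*pi^2))^(1/3) = (3.986e14 * 95101.8^2 / (4*pi^2))^(1/3)
r = 4.50317e+07 m = 45031.7001 km
alt = r - R_E = 45031.7001 - 6371 = 38660.7001 km

38660.7001 km


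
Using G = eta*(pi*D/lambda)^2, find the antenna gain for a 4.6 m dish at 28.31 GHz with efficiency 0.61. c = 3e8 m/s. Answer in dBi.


lambda = c/f = 3e8 / 2.831e+10 = 0.01059696 m
G = eta*(pi*D/lambda)^2 = 0.61*(pi*4.6/0.01059696)^2
G = 1.1344425e+06 (linear)
G = 10*log10(1.1344425e+06) = 60.5478 dBi

60.5478 dBi


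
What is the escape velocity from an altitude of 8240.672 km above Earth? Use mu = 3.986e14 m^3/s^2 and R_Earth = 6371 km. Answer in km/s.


r = 6371.0 + 8240.672 = 14611.6720 km = 1.4611672e+07 m
v_esc = sqrt(2*mu/r) = sqrt(2*3.986e14 / 1.4611672e+07)
v_esc = 7386.4147 m/s = 7.3864 km/s

7.3864 km/s


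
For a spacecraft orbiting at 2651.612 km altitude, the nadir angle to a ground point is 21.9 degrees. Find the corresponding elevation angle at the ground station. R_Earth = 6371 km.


r = R_E + alt = 9022.6120 km
Law of sines in the satellite / Earth-center / ground-point triangle:
  sin(nadir)/R_E = sin(90 + el)/r  =>  cos(el) = (r/R_E)*sin(nadir)
cos(el) = (9022.6120 / 6371.0000) * sin(21.9 deg) = 0.5282254
el = arccos(0.5282254) = 58.1144 deg
(Earth-central angle = 90 - nadir - el = 9.9856 deg)

58.1144 degrees


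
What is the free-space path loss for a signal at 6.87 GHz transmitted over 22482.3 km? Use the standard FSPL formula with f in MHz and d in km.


f = 6.87 GHz = 6870.0000 MHz
d = 22482.3 km
FSPL = 32.44 + 20*log10(6870.0000) + 20*log10(22482.3)
FSPL = 32.44 + 76.7391 + 87.0368
FSPL = 196.2159 dB

196.2159 dB


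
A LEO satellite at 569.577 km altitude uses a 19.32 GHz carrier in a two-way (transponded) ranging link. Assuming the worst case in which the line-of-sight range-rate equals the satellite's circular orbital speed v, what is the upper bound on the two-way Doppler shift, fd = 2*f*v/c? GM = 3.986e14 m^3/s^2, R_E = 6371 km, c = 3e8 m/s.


r = 6.940577e+06 m
v = sqrt(mu/r) = 7578.2837 m/s (worst-case radial velocity)
f = 19.32 GHz = 1.932e+10 Hz
fd = 2*f*v/c = 2*1.932e+10*7578.2837/3.0e+08
fd = 976082.9391 Hz

976082.9391 Hz


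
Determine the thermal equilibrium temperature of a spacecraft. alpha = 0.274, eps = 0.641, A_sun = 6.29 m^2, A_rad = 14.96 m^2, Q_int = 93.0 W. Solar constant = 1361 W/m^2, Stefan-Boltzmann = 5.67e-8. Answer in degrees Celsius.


Numerator = alpha*S*A_sun + Q_int = 0.274*1361*6.29 + 93.0 = 2438.6291 W
Denominator = eps*sigma*A_rad = 0.641*5.67e-8*14.96 = 5.4371671e-07 W/K^4
T^4 = 4.4851096e+09 K^4
T = 258.7875 K = -14.3625 C

-14.3625 degrees Celsius


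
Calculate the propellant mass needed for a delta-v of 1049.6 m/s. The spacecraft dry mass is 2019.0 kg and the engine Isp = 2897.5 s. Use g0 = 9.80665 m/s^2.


ve = Isp * g0 = 2897.5 * 9.80665 = 28414.768375 m/s
mass ratio = exp(dv/ve) = exp(1049.6/28414.768375) = 1.03762924
m_prop = m_dry * (mr - 1) = 2019.0 * (1.03762924 - 1)
m_prop = 75.9734 kg

75.9734 kg


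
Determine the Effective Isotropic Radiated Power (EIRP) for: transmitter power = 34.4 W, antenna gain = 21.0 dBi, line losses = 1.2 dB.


Pt = 34.4 W = 15.3656 dBW
EIRP = Pt_dBW + Gt - losses = 15.3656 + 21.0 - 1.2 = 35.1656 dBW

35.1656 dBW


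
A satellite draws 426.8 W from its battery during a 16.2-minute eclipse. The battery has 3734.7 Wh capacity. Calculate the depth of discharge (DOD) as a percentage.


E_used = P * t / 60 = 426.8 * 16.2 / 60 = 115.2360 Wh
DOD = E_used / E_total * 100 = 115.2360 / 3734.7 * 100
DOD = 3.0855 %

3.0855 %


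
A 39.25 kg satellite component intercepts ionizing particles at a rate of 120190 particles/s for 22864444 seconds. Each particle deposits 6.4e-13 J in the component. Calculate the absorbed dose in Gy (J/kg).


Total energy deposited = rate * time * E_per
  = 120190 * 22864444 * 6.4e-13 = 1.7588 J
Dose = E_total / mass = 1.7588 / 39.25
Dose = 0.04480942 Gy

0.0448 Gy


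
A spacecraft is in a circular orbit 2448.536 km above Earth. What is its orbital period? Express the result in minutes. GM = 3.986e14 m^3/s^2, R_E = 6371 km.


r = 8819.5360 km = 8.819536e+06 m
T = 2*pi*sqrt(r^3/mu) = 2*pi*sqrt(6.8602069e+20 / 3.986e14)
T = 8242.8961 s = 137.3816 min

137.3816 minutes


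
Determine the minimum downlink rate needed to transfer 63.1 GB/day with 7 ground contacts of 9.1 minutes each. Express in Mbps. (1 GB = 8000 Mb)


total contact time = 7 * 9.1 * 60 = 3822.0000 s
data = 63.1 GB = 504800.0000 Mb
rate = 504800.0000 / 3822.0000 = 132.0774 Mbps

132.0774 Mbps
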